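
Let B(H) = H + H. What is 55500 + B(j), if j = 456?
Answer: 56412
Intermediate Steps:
B(H) = 2*H
55500 + B(j) = 55500 + 2*456 = 55500 + 912 = 56412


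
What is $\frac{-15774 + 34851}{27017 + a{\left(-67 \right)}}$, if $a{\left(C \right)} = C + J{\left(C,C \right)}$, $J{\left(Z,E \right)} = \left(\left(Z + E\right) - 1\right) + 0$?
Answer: $\frac{19077}{26815} \approx 0.71143$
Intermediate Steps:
$J{\left(Z,E \right)} = -1 + E + Z$ ($J{\left(Z,E \right)} = \left(\left(E + Z\right) - 1\right) + 0 = \left(-1 + E + Z\right) + 0 = -1 + E + Z$)
$a{\left(C \right)} = -1 + 3 C$ ($a{\left(C \right)} = C + \left(-1 + C + C\right) = C + \left(-1 + 2 C\right) = -1 + 3 C$)
$\frac{-15774 + 34851}{27017 + a{\left(-67 \right)}} = \frac{-15774 + 34851}{27017 + \left(-1 + 3 \left(-67\right)\right)} = \frac{19077}{27017 - 202} = \frac{19077}{26815}$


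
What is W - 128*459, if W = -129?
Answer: -58881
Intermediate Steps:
W - 128*459 = -129 - 128*459 = -129 - 58752 = -58881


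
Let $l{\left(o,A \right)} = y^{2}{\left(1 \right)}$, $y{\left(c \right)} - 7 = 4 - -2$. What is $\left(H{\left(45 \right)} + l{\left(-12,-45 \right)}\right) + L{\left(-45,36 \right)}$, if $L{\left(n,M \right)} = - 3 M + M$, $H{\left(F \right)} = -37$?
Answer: $60$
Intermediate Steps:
$L{\left(n,M \right)} = - 2 M$
$y{\left(c \right)} = 13$ ($y{\left(c \right)} = 7 + \left(4 - -2\right) = 7 + \left(4 + 2\right) = 7 + 6 = 13$)
$l{\left(o,A \right)} = 169$ ($l{\left(o,A \right)} = 13^{2} = 169$)
$\left(H{\left(45 \right)} + l{\left(-12,-45 \right)}\right) + L{\left(-45,36 \right)} = \left(-37 + 169\right) - 72 = 132 - 72 = 60$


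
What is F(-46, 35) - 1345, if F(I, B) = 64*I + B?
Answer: -4254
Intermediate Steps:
F(I, B) = B + 64*I
F(-46, 35) - 1345 = (35 + 64*(-46)) - 1345 = (35 - 2944) - 1345 = -2909 - 1345 = -4254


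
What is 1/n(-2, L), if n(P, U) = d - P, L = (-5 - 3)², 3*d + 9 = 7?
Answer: ¾ ≈ 0.75000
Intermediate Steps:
d = -⅔ (d = -3 + (⅓)*7 = -3 + 7/3 = -⅔ ≈ -0.66667)
L = 64 (L = (-8)² = 64)
n(P, U) = -⅔ - P
1/n(-2, L) = 1/(-⅔ - 1*(-2)) = 1/(-⅔ + 2) = 1/(4/3) = ¾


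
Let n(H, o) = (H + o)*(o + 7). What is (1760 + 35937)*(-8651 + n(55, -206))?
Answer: 806640406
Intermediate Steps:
n(H, o) = (7 + o)*(H + o) (n(H, o) = (H + o)*(7 + o) = (7 + o)*(H + o))
(1760 + 35937)*(-8651 + n(55, -206)) = (1760 + 35937)*(-8651 + ((-206)**2 + 7*55 + 7*(-206) + 55*(-206))) = 37697*(-8651 + (42436 + 385 - 1442 - 11330)) = 37697*(-8651 + 30049) = 37697*21398 = 806640406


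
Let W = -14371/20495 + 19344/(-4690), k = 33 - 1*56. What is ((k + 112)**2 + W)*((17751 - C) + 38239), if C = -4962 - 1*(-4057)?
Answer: 865845112820412/1922431 ≈ 4.5039e+8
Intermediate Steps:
C = -905 (C = -4962 + 4057 = -905)
k = -23 (k = 33 - 56 = -23)
W = -46385527/9612155 (W = -14371*1/20495 + 19344*(-1/4690) = -14371/20495 - 9672/2345 = -46385527/9612155 ≈ -4.8257)
((k + 112)**2 + W)*((17751 - C) + 38239) = ((-23 + 112)**2 - 46385527/9612155)*((17751 - 1*(-905)) + 38239) = (89**2 - 46385527/9612155)*((17751 + 905) + 38239) = (7921 - 46385527/9612155)*(18656 + 38239) = (76091494228/9612155)*56895 = 865845112820412/1922431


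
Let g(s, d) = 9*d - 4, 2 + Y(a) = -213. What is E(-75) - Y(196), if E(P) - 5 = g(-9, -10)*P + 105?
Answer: 7375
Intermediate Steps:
Y(a) = -215 (Y(a) = -2 - 213 = -215)
g(s, d) = -4 + 9*d
E(P) = 110 - 94*P (E(P) = 5 + ((-4 + 9*(-10))*P + 105) = 5 + ((-4 - 90)*P + 105) = 5 + (-94*P + 105) = 5 + (105 - 94*P) = 110 - 94*P)
E(-75) - Y(196) = (110 - 94*(-75)) - 1*(-215) = (110 + 7050) + 215 = 7160 + 215 = 7375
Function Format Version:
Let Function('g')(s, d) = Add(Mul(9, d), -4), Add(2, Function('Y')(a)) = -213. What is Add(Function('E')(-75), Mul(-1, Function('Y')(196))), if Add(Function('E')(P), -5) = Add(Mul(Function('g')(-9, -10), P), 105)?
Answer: 7375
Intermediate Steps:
Function('Y')(a) = -215 (Function('Y')(a) = Add(-2, -213) = -215)
Function('g')(s, d) = Add(-4, Mul(9, d))
Function('E')(P) = Add(110, Mul(-94, P)) (Function('E')(P) = Add(5, Add(Mul(Add(-4, Mul(9, -10)), P), 105)) = Add(5, Add(Mul(Add(-4, -90), P), 105)) = Add(5, Add(Mul(-94, P), 105)) = Add(5, Add(105, Mul(-94, P))) = Add(110, Mul(-94, P)))
Add(Function('E')(-75), Mul(-1, Function('Y')(196))) = Add(Add(110, Mul(-94, -75)), Mul(-1, -215)) = Add(Add(110, 7050), 215) = Add(7160, 215) = 7375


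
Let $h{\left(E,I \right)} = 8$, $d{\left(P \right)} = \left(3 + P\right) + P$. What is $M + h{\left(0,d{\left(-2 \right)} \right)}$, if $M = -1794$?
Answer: $-1786$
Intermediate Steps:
$d{\left(P \right)} = 3 + 2 P$
$M + h{\left(0,d{\left(-2 \right)} \right)} = -1794 + 8 = -1786$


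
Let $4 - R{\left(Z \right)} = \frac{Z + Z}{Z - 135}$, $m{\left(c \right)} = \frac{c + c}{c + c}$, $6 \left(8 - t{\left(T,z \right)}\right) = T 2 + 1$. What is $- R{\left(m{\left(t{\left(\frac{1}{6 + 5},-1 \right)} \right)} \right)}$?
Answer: $- \frac{269}{67} \approx -4.0149$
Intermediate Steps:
$t{\left(T,z \right)} = \frac{47}{6} - \frac{T}{3}$ ($t{\left(T,z \right)} = 8 - \frac{T 2 + 1}{6} = 8 - \frac{2 T + 1}{6} = 8 - \frac{1 + 2 T}{6} = 8 - \left(\frac{1}{6} + \frac{T}{3}\right) = \frac{47}{6} - \frac{T}{3}$)
$m{\left(c \right)} = 1$ ($m{\left(c \right)} = \frac{2 c}{2 c} = 2 c \frac{1}{2 c} = 1$)
$R{\left(Z \right)} = 4 - \frac{2 Z}{-135 + Z}$ ($R{\left(Z \right)} = 4 - \frac{Z + Z}{Z - 135} = 4 - \frac{2 Z}{-135 + Z}$)
$- R{\left(m{\left(t{\left(\frac{1}{6 + 5},-1 \right)} \right)} \right)} = - \frac{2 \left(-270 + 1\right)}{-135 + 1} = - \frac{2 \left(-269\right)}{-134} = - \frac{2 \left(-1\right) \left(-269\right)}{134} = \left(-1\right) \frac{269}{67} = - \frac{269}{67}$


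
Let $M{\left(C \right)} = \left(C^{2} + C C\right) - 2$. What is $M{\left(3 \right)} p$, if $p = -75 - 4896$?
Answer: $-79536$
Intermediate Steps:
$M{\left(C \right)} = -2 + 2 C^{2}$ ($M{\left(C \right)} = \left(C^{2} + C^{2}\right) - 2 = 2 C^{2} - 2 = -2 + 2 C^{2}$)
$p = -4971$ ($p = -75 - 4896 = -4971$)
$M{\left(3 \right)} p = \left(-2 + 2 \cdot 3^{2}\right) \left(-4971\right) = \left(-2 + 2 \cdot 9\right) \left(-4971\right) = \left(-2 + 18\right) \left(-4971\right) = 16 \left(-4971\right) = -79536$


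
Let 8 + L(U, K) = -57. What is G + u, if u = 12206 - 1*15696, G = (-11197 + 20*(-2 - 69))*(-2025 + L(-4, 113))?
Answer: 26366040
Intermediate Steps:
L(U, K) = -65 (L(U, K) = -8 - 57 = -65)
G = 26369530 (G = (-11197 + 20*(-2 - 69))*(-2025 - 65) = (-11197 + 20*(-71))*(-2090) = (-11197 - 1420)*(-2090) = -12617*(-2090) = 26369530)
u = -3490 (u = 12206 - 15696 = -3490)
G + u = 26369530 - 3490 = 26366040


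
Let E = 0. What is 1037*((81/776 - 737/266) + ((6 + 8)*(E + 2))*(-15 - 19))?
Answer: -102174779363/103208 ≈ -9.8999e+5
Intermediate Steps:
1037*((81/776 - 737/266) + ((6 + 8)*(E + 2))*(-15 - 19)) = 1037*((81/776 - 737/266) + ((6 + 8)*(0 + 2))*(-15 - 19)) = 1037*((81*(1/776) - 737*1/266) + (14*2)*(-34)) = 1037*((81/776 - 737/266) + 28*(-34)) = 1037*(-275183/103208 - 952) = 1037*(-98529199/103208) = -102174779363/103208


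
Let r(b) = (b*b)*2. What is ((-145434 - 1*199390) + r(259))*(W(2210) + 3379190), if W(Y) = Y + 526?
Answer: -712443295012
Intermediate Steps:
W(Y) = 526 + Y
r(b) = 2*b² (r(b) = b²*2 = 2*b²)
((-145434 - 1*199390) + r(259))*(W(2210) + 3379190) = ((-145434 - 1*199390) + 2*259²)*((526 + 2210) + 3379190) = ((-145434 - 199390) + 2*67081)*(2736 + 3379190) = (-344824 + 134162)*3381926 = -210662*3381926 = -712443295012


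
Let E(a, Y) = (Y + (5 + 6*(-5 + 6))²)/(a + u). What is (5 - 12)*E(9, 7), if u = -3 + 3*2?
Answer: -224/3 ≈ -74.667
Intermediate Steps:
u = 3 (u = -3 + 6 = 3)
E(a, Y) = (121 + Y)/(3 + a) (E(a, Y) = (Y + (5 + 6*(-5 + 6))²)/(a + 3) = (Y + (5 + 6*1)²)/(3 + a) = (Y + (5 + 6)²)/(3 + a) = (Y + 11²)/(3 + a) = (Y + 121)/(3 + a) = (121 + Y)/(3 + a))
(5 - 12)*E(9, 7) = (5 - 12)*((121 + 7)/(3 + 9)) = -7*128/12 = -7*32/3 = -224/3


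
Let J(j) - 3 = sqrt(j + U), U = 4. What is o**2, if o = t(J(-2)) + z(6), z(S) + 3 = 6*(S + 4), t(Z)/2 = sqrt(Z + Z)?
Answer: (57 + 2*sqrt(2)*sqrt(3 + sqrt(2)))**2 ≈ 3961.8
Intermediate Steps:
J(j) = 3 + sqrt(4 + j) (J(j) = 3 + sqrt(j + 4) = 3 + sqrt(4 + j))
t(Z) = 2*sqrt(2)*sqrt(Z) (t(Z) = 2*sqrt(Z + Z) = 2*sqrt(2*Z) = 2*(sqrt(2)*sqrt(Z)) = 2*sqrt(2)*sqrt(Z))
z(S) = 21 + 6*S (z(S) = -3 + 6*(S + 4) = -3 + 6*(4 + S) = -3 + (24 + 6*S) = 21 + 6*S)
o = 57 + 2*sqrt(2)*sqrt(3 + sqrt(2)) (o = 2*sqrt(2)*sqrt(3 + sqrt(4 - 2)) + (21 + 6*6) = 2*sqrt(2)*sqrt(3 + sqrt(2)) + (21 + 36) = 2*sqrt(2)*sqrt(3 + sqrt(2)) + 57 = 57 + 2*sqrt(2)*sqrt(3 + sqrt(2)) ≈ 62.943)
o**2 = (57 + 2*sqrt(6 + 2*sqrt(2)))**2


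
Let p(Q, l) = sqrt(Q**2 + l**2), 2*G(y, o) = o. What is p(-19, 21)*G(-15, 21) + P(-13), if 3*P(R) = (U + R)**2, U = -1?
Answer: 196/3 + 21*sqrt(802)/2 ≈ 362.69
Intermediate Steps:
G(y, o) = o/2
P(R) = (-1 + R)**2/3
p(-19, 21)*G(-15, 21) + P(-13) = sqrt((-19)**2 + 21**2)*((1/2)*21) + (-1 - 13)**2/3 = sqrt(361 + 441)*(21/2) + (1/3)*(-14)**2 = sqrt(802)*(21/2) + (1/3)*196 = 21*sqrt(802)/2 + 196/3 = 196/3 + 21*sqrt(802)/2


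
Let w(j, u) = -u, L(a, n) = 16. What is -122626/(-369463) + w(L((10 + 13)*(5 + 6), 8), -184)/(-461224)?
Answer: 7061259129/21300650339 ≈ 0.33150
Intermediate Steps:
-122626/(-369463) + w(L((10 + 13)*(5 + 6), 8), -184)/(-461224) = -122626/(-369463) - 1*(-184)/(-461224) = -122626*(-1/369463) + 184*(-1/461224) = 122626/369463 - 23/57653 = 7061259129/21300650339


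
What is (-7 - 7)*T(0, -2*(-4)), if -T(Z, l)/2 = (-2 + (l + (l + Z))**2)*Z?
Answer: 0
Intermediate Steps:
T(Z, l) = -2*Z*(-2 + (Z + 2*l)**2) (T(Z, l) = -2*(-2 + (l + (l + Z))**2)*Z = -2*(-2 + (l + (Z + l))**2)*Z = -2*(-2 + (Z + 2*l)**2)*Z = -2*Z*(-2 + (Z + 2*l)**2))
(-7 - 7)*T(0, -2*(-4)) = (-7 - 7)*(-2*0*(-2 + (0 + 2*(-2*(-4)))**2)) = -(-28)*0*(-2 + (0 + 2*8)**2) = -(-28)*0*(-2 + (0 + 16)**2) = -(-28)*0*(-2 + 16**2) = -(-28)*0*(-2 + 256) = -(-28)*0*254 = -14*0 = 0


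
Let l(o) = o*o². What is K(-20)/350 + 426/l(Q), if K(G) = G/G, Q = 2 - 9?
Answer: -21251/17150 ≈ -1.2391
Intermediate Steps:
Q = -7
l(o) = o³
K(G) = 1
K(-20)/350 + 426/l(Q) = 1/350 + 426/((-7)³) = 1*(1/350) + 426/(-343) = 1/350 + 426*(-1/343) = 1/350 - 426/343 = -21251/17150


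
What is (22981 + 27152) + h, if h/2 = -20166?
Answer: 9801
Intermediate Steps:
h = -40332 (h = 2*(-20166) = -40332)
(22981 + 27152) + h = (22981 + 27152) - 40332 = 50133 - 40332 = 9801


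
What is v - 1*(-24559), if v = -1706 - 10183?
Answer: 12670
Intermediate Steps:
v = -11889
v - 1*(-24559) = -11889 - 1*(-24559) = -11889 + 24559 = 12670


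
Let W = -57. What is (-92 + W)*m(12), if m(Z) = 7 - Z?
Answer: 745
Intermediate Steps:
(-92 + W)*m(12) = (-92 - 57)*(7 - 1*12) = -149*(7 - 12) = -149*(-5) = 745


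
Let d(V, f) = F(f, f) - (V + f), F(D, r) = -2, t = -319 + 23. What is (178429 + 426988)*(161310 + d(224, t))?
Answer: 97702195460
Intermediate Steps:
t = -296
d(V, f) = -2 - V - f (d(V, f) = -2 - (V + f) = -2 + (-V - f) = -2 - V - f)
(178429 + 426988)*(161310 + d(224, t)) = (178429 + 426988)*(161310 + (-2 - 1*224 - 1*(-296))) = 605417*(161310 + (-2 - 224 + 296)) = 605417*(161310 + 70) = 605417*161380 = 97702195460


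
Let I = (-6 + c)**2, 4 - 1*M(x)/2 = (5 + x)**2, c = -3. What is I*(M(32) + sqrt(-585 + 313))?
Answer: -221130 + 324*I*sqrt(17) ≈ -2.2113e+5 + 1335.9*I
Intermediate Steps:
M(x) = 8 - 2*(5 + x)**2
I = 81 (I = (-6 - 3)**2 = (-9)**2 = 81)
I*(M(32) + sqrt(-585 + 313)) = 81*((8 - 2*(5 + 32)**2) + sqrt(-585 + 313)) = 81*((8 - 2*37**2) + sqrt(-272)) = 81*((8 - 2*1369) + 4*I*sqrt(17)) = 81*((8 - 2738) + 4*I*sqrt(17)) = 81*(-2730 + 4*I*sqrt(17)) = -221130 + 324*I*sqrt(17)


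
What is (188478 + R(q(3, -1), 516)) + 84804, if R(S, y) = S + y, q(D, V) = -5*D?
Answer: 273783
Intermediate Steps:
(188478 + R(q(3, -1), 516)) + 84804 = (188478 + (-5*3 + 516)) + 84804 = (188478 + (-15 + 516)) + 84804 = (188478 + 501) + 84804 = 188979 + 84804 = 273783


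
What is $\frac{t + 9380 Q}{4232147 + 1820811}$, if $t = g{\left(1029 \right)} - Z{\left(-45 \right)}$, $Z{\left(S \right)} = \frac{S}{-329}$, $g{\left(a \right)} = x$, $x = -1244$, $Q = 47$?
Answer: $\frac{144633619}{1991423182} \approx 0.072628$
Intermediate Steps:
$g{\left(a \right)} = -1244$
$Z{\left(S \right)} = - \frac{S}{329}$ ($Z{\left(S \right)} = S \left(- \frac{1}{329}\right) = - \frac{S}{329}$)
$t = - \frac{409321}{329}$ ($t = -1244 - \left(- \frac{1}{329}\right) \left(-45\right) = -1244 - \frac{45}{329} = - \frac{409321}{329} \approx -1244.1$)
$\frac{t + 9380 Q}{4232147 + 1820811} = \frac{- \frac{409321}{329} + 9380 \cdot 47}{4232147 + 1820811} = \frac{- \frac{409321}{329} + 440860}{6052958} = \frac{144633619}{329} \cdot \frac{1}{6052958} = \frac{144633619}{1991423182}$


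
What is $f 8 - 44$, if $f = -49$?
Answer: $-436$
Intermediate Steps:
$f 8 - 44 = \left(-49\right) 8 - 44 = -392 - 44 = -436$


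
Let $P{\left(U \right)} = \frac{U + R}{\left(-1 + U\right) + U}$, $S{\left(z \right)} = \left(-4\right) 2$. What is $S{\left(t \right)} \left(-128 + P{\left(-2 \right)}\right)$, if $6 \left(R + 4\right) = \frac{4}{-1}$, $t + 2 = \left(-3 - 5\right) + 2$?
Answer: $\frac{3040}{3} \approx 1013.3$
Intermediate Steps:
$t = -8$ ($t = -2 + \left(\left(-3 - 5\right) + 2\right) = -2 + \left(-8 + 2\right) = -2 - 6 = -8$)
$S{\left(z \right)} = -8$
$R = - \frac{14}{3}$ ($R = -4 + \frac{4 \frac{1}{-1}}{6} = -4 + \frac{4 \left(-1\right)}{6} = -4 + \frac{1}{6} \left(-4\right) = -4 - \frac{2}{3} = - \frac{14}{3} \approx -4.6667$)
$P{\left(U \right)} = \frac{- \frac{14}{3} + U}{-1 + 2 U}$ ($P{\left(U \right)} = \frac{U - \frac{14}{3}}{\left(-1 + U\right) + U} = \frac{- \frac{14}{3} + U}{-1 + 2 U}$)
$S{\left(t \right)} \left(-128 + P{\left(-2 \right)}\right) = - 8 \left(-128 + \frac{-14 + 3 \left(-2\right)}{3 \left(-1 + 2 \left(-2\right)\right)}\right) = - 8 \left(-128 + \frac{-14 - 6}{3 \left(-1 - 4\right)}\right) = - 8 \left(-128 + \frac{1}{3} \frac{1}{-5} \left(-20\right)\right) = - 8 \left(-128 + \frac{1}{3} \left(- \frac{1}{5}\right) \left(-20\right)\right) = - 8 \left(-128 + \frac{4}{3}\right) = \left(-8\right) \left(- \frac{380}{3}\right) = \frac{3040}{3}$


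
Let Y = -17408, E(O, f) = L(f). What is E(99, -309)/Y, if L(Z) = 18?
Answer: -9/8704 ≈ -0.0010340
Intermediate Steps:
E(O, f) = 18
E(99, -309)/Y = 18/(-17408) = 18*(-1/17408) = -9/8704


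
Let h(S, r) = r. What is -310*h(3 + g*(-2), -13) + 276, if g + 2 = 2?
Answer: 4306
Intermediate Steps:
g = 0 (g = -2 + 2 = 0)
-310*h(3 + g*(-2), -13) + 276 = -310*(-13) + 276 = 4030 + 276 = 4306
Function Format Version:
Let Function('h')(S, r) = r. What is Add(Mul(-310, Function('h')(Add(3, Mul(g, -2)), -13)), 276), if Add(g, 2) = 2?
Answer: 4306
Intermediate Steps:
g = 0 (g = Add(-2, 2) = 0)
Add(Mul(-310, Function('h')(Add(3, Mul(g, -2)), -13)), 276) = Add(Mul(-310, -13), 276) = Add(4030, 276) = 4306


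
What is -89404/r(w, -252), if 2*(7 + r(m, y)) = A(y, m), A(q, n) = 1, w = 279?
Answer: 178808/13 ≈ 13754.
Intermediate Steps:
r(m, y) = -13/2 (r(m, y) = -7 + (½)*1 = -7 + ½ = -13/2)
-89404/r(w, -252) = -89404/(-13/2) = -89404*(-2/13) = 178808/13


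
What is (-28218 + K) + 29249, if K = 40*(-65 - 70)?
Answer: -4369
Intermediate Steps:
K = -5400 (K = 40*(-135) = -5400)
(-28218 + K) + 29249 = (-28218 - 5400) + 29249 = -33618 + 29249 = -4369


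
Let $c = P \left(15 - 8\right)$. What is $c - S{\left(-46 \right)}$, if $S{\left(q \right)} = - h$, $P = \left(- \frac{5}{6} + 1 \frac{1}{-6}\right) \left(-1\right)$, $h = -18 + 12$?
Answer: $1$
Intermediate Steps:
$h = -6$
$P = 1$ ($P = \left(\left(-5\right) \frac{1}{6} + 1 \left(- \frac{1}{6}\right)\right) \left(-1\right) = \left(- \frac{5}{6} - \frac{1}{6}\right) \left(-1\right) = \left(-1\right) \left(-1\right) = 1$)
$S{\left(q \right)} = 6$ ($S{\left(q \right)} = \left(-1\right) \left(-6\right) = 6$)
$c = 7$ ($c = 1 \left(15 - 8\right) = 1 \cdot 7 = 7$)
$c - S{\left(-46 \right)} = 7 - 6 = 1$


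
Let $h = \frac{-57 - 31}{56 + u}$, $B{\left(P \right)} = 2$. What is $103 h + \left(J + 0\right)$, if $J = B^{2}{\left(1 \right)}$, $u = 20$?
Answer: $- \frac{2190}{19} \approx -115.26$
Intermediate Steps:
$J = 4$ ($J = 2^{2} = 4$)
$h = - \frac{22}{19}$ ($h = \frac{-57 - 31}{56 + 20} = - \frac{88}{76} = \left(-88\right) \frac{1}{76} = - \frac{22}{19} \approx -1.1579$)
$103 h + \left(J + 0\right) = 103 \left(- \frac{22}{19}\right) + \left(4 + 0\right) = - \frac{2266}{19} + 4 = - \frac{2190}{19}$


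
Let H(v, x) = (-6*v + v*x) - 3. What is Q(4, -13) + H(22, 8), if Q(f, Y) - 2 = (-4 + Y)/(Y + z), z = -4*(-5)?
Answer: 284/7 ≈ 40.571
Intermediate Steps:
z = 20
Q(f, Y) = 2 + (-4 + Y)/(20 + Y) (Q(f, Y) = 2 + (-4 + Y)/(Y + 20) = 2 + (-4 + Y)/(20 + Y))
H(v, x) = -3 - 6*v + v*x
Q(4, -13) + H(22, 8) = 3*(12 - 13)/(20 - 13) + (-3 - 6*22 + 22*8) = 3*(-1)/7 + (-3 - 132 + 176) = 3*(1/7)*(-1) + 41 = -3/7 + 41 = 284/7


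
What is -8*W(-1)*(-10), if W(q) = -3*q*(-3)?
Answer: -720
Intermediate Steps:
W(q) = 9*q
-8*W(-1)*(-10) = -72*(-1)*(-10) = -8*(-9)*(-10) = 72*(-10) = -720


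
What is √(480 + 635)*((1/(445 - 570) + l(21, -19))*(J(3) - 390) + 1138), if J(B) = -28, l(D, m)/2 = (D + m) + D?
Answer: -2260832*√1115/125 ≈ -6.0394e+5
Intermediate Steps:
l(D, m) = 2*m + 4*D (l(D, m) = 2*((D + m) + D) = 2*(m + 2*D) = 2*m + 4*D)
√(480 + 635)*((1/(445 - 570) + l(21, -19))*(J(3) - 390) + 1138) = √(480 + 635)*((1/(445 - 570) + (2*(-19) + 4*21))*(-28 - 390) + 1138) = √1115*((1/(-125) + (-38 + 84))*(-418) + 1138) = √1115*((-1/125 + 46)*(-418) + 1138) = √1115*((5749/125)*(-418) + 1138) = √1115*(-2403082/125 + 1138) = √1115*(-2260832/125) = -2260832*√1115/125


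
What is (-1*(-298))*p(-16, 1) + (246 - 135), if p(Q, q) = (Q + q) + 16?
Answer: 409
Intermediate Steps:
p(Q, q) = 16 + Q + q
(-1*(-298))*p(-16, 1) + (246 - 135) = (-1*(-298))*(16 - 16 + 1) + (246 - 135) = 298*1 + 111 = 298 + 111 = 409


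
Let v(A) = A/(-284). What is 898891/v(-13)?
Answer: 255285044/13 ≈ 1.9637e+7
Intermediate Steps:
v(A) = -A/284 (v(A) = A*(-1/284) = -A/284)
898891/v(-13) = 898891/((-1/284*(-13))) = 898891/(13/284) = 898891*(284/13) = 255285044/13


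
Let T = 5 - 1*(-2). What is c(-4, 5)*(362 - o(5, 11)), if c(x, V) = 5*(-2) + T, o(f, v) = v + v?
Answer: -1020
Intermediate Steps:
T = 7 (T = 5 + 2 = 7)
o(f, v) = 2*v
c(x, V) = -3 (c(x, V) = 5*(-2) + 7 = -10 + 7 = -3)
c(-4, 5)*(362 - o(5, 11)) = -3*(362 - 2*11) = -3*(362 - 1*22) = -3*(362 - 22) = -3*340 = -1020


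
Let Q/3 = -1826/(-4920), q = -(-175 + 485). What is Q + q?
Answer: -253287/820 ≈ -308.89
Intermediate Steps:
q = -310 (q = -1*310 = -310)
Q = 913/820 (Q = 3*(-1826/(-4920)) = 3*(-1826*(-1/4920)) = 3*(913/2460) = 913/820 ≈ 1.1134)
Q + q = 913/820 - 310 = -253287/820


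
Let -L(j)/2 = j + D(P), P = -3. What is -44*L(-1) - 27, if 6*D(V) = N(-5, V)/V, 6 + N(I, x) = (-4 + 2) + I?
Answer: -463/9 ≈ -51.444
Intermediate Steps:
N(I, x) = -8 + I (N(I, x) = -6 + ((-4 + 2) + I) = -6 + (-2 + I) = -8 + I)
D(V) = -13/(6*V) (D(V) = ((-8 - 5)/V)/6 = (-13/V)/6 = -13/(6*V))
L(j) = -13/9 - 2*j (L(j) = -2*(j - 13/6/(-3)) = -2*(j - 13/6*(-⅓)) = -2*(j + 13/18) = -2*(13/18 + j) = -13/9 - 2*j)
-44*L(-1) - 27 = -44*(-13/9 - 2*(-1)) - 27 = -44*(-13/9 + 2) - 27 = -44*5/9 - 27 = -220/9 - 27 = -463/9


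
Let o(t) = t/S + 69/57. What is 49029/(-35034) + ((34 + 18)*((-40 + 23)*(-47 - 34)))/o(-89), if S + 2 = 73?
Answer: -564011648791/338662 ≈ -1.6654e+6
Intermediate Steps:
S = 71 (S = -2 + 73 = 71)
o(t) = 23/19 + t/71 (o(t) = t/71 + 69/57 = t*(1/71) + 69*(1/57) = t/71 + 23/19 = 23/19 + t/71)
49029/(-35034) + ((34 + 18)*((-40 + 23)*(-47 - 34)))/o(-89) = 49029/(-35034) + ((34 + 18)*((-40 + 23)*(-47 - 34)))/(23/19 + (1/71)*(-89)) = 49029*(-1/35034) + (52*(-17*(-81)))/(23/19 - 89/71) = -16343/11678 + (52*1377)/(-58/1349) = -16343/11678 + 71604*(-1349/58) = -16343/11678 - 48296898/29 = -564011648791/338662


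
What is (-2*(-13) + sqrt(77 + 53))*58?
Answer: 1508 + 58*sqrt(130) ≈ 2169.3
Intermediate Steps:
(-2*(-13) + sqrt(77 + 53))*58 = (26 + sqrt(130))*58 = 1508 + 58*sqrt(130)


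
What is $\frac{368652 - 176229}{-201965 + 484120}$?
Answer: $\frac{192423}{282155} \approx 0.68198$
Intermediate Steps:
$\frac{368652 - 176229}{-201965 + 484120} = \frac{192423}{282155}$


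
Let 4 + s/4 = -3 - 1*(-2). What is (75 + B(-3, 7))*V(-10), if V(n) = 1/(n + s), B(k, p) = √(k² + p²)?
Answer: -5/2 - √58/30 ≈ -2.7539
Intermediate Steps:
s = -20 (s = -16 + 4*(-3 - 1*(-2)) = -16 + 4*(-3 + 2) = -16 + 4*(-1) = -16 - 4 = -20)
V(n) = 1/(-20 + n) (V(n) = 1/(n - 20) = 1/(-20 + n))
(75 + B(-3, 7))*V(-10) = (75 + √((-3)² + 7²))/(-20 - 10) = (75 + √(9 + 49))/(-30) = (75 + √58)*(-1/30) = -5/2 - √58/30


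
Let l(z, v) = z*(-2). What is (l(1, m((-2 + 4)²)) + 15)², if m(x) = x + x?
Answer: 169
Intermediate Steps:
m(x) = 2*x
l(z, v) = -2*z
(l(1, m((-2 + 4)²)) + 15)² = (-2*1 + 15)² = (-2 + 15)² = 13² = 169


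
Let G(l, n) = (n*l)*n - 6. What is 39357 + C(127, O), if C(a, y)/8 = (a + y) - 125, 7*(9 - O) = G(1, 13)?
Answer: 274811/7 ≈ 39259.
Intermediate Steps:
G(l, n) = -6 + l*n² (G(l, n) = (l*n)*n - 6 = l*n² - 6 = -6 + l*n²)
O = -100/7 (O = 9 - (-6 + 1*13²)/7 = 9 - (-6 + 1*169)/7 = 9 - (-6 + 169)/7 = 9 - ⅐*163 = 9 - 163/7 = -100/7 ≈ -14.286)
C(a, y) = -1000 + 8*a + 8*y (C(a, y) = 8*((a + y) - 125) = 8*(-125 + a + y) = -1000 + 8*a + 8*y)
39357 + C(127, O) = 39357 + (-1000 + 8*127 + 8*(-100/7)) = 39357 + (-1000 + 1016 - 800/7) = 39357 - 688/7 = 274811/7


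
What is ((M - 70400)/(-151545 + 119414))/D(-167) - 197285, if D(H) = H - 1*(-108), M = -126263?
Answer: -373999092428/1895729 ≈ -1.9729e+5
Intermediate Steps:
D(H) = 108 + H (D(H) = H + 108 = 108 + H)
((M - 70400)/(-151545 + 119414))/D(-167) - 197285 = ((-126263 - 70400)/(-151545 + 119414))/(108 - 167) - 197285 = -196663/(-32131)/(-59) - 197285 = -196663*(-1/32131)*(-1/59) - 197285 = (196663/32131)*(-1/59) - 197285 = -196663/1895729 - 197285 = -373999092428/1895729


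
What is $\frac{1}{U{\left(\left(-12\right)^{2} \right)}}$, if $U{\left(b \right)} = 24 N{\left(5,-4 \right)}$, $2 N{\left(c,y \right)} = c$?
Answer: $\frac{1}{60} \approx 0.016667$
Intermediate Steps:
$N{\left(c,y \right)} = \frac{c}{2}$
$U{\left(b \right)} = 60$ ($U{\left(b \right)} = 24 \cdot \frac{1}{2} \cdot 5 = 24 \cdot \frac{5}{2} = 60$)
$\frac{1}{U{\left(\left(-12\right)^{2} \right)}} = \frac{1}{60}$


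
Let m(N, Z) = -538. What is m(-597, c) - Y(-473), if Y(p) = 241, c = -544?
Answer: -779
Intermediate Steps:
m(-597, c) - Y(-473) = -538 - 1*241 = -538 - 241 = -779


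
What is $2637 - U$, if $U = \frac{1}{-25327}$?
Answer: $\frac{66787300}{25327} \approx 2637.0$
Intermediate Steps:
$U = - \frac{1}{25327} \approx -3.9484 \cdot 10^{-5}$
$2637 - U = 2637 - - \frac{1}{25327} = 2637 + \frac{1}{25327} = \frac{66787300}{25327}$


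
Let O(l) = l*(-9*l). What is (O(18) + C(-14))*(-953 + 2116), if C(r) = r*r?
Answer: -3163360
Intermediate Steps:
C(r) = r²
O(l) = -9*l²
(O(18) + C(-14))*(-953 + 2116) = (-9*18² + (-14)²)*(-953 + 2116) = (-9*324 + 196)*1163 = (-2916 + 196)*1163 = -2720*1163 = -3163360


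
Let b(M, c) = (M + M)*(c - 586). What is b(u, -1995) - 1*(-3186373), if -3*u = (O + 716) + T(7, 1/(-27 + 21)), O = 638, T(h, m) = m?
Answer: 49642820/9 ≈ 5.5159e+6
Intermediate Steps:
u = -8123/18 (u = -((638 + 716) + 1/(-27 + 21))/3 = -(1354 + 1/(-6))/3 = -(1354 - 1/6)/3 = -1/3*8123/6 = -8123/18 ≈ -451.28)
b(M, c) = 2*M*(-586 + c) (b(M, c) = (2*M)*(-586 + c) = 2*M*(-586 + c))
b(u, -1995) - 1*(-3186373) = 2*(-8123/18)*(-586 - 1995) - 1*(-3186373) = 2*(-8123/18)*(-2581) + 3186373 = 20965463/9 + 3186373 = 49642820/9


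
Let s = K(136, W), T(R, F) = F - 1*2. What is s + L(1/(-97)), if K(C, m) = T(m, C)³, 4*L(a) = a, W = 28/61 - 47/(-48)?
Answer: 933568351/388 ≈ 2.4061e+6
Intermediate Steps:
W = 4211/2928 (W = 28*(1/61) - 47*(-1/48) = 28/61 + 47/48 = 4211/2928 ≈ 1.4382)
L(a) = a/4
T(R, F) = -2 + F (T(R, F) = F - 2 = -2 + F)
K(C, m) = (-2 + C)³
s = 2406104 (s = (-2 + 136)³ = 134³ = 2406104)
s + L(1/(-97)) = 2406104 + (¼)/(-97) = 2406104 + (¼)*(-1/97) = 2406104 - 1/388 = 933568351/388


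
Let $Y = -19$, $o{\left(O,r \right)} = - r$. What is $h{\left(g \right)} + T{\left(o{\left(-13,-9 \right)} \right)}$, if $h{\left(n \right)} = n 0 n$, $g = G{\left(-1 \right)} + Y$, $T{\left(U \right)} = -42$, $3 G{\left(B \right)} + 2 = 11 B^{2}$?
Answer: $-42$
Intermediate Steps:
$G{\left(B \right)} = - \frac{2}{3} + \frac{11 B^{2}}{3}$
$g = -16$ ($g = \left(- \frac{2}{3} + \frac{11 \left(-1\right)^{2}}{3}\right) - 19 = \left(- \frac{2}{3} + \frac{11}{3} \cdot 1\right) - 19 = \left(- \frac{2}{3} + \frac{11}{3}\right) - 19 = 3 - 19 = -16$)
$h{\left(n \right)} = 0$ ($h{\left(n \right)} = 0 n = 0$)
$h{\left(g \right)} + T{\left(o{\left(-13,-9 \right)} \right)} = 0 - 42 = -42$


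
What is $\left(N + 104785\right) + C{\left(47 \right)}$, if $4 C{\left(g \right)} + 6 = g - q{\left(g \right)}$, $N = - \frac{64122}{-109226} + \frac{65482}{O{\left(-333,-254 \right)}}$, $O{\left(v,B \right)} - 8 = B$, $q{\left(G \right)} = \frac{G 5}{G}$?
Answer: $\frac{702158970076}{6717399} \approx 1.0453 \cdot 10^{5}$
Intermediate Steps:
$q{\left(G \right)} = 5$ ($q{\left(G \right)} = \frac{5 G}{G} = 5$)
$O{\left(v,B \right)} = 8 + B$
$N = - \frac{1784140730}{6717399}$ ($N = - \frac{64122}{-109226} + \frac{65482}{8 - 254} = \left(-64122\right) \left(- \frac{1}{109226}\right) + \frac{65482}{-246} = \frac{32061}{54613} + 65482 \left(- \frac{1}{246}\right) = \frac{32061}{54613} - \frac{32741}{123} = - \frac{1784140730}{6717399} \approx -265.6$)
$C{\left(g \right)} = - \frac{11}{4} + \frac{g}{4}$ ($C{\left(g \right)} = - \frac{3}{2} + \frac{g - 5}{4} = - \frac{3}{2} + \frac{-5 + g}{4} = - \frac{3}{2} + \left(- \frac{5}{4} + \frac{g}{4}\right) = - \frac{11}{4} + \frac{g}{4}$)
$\left(N + 104785\right) + C{\left(47 \right)} = \left(- \frac{1784140730}{6717399} + 104785\right) + \left(- \frac{11}{4} + \frac{1}{4} \cdot 47\right) = \frac{702098513485}{6717399} + \left(- \frac{11}{4} + \frac{47}{4}\right) = \frac{702098513485}{6717399} + 9 = \frac{702158970076}{6717399}$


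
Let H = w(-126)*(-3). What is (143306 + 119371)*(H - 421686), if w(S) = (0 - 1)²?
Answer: -110768001453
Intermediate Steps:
w(S) = 1 (w(S) = (-1)² = 1)
H = -3 (H = 1*(-3) = -3)
(143306 + 119371)*(H - 421686) = (143306 + 119371)*(-3 - 421686) = 262677*(-421689) = -110768001453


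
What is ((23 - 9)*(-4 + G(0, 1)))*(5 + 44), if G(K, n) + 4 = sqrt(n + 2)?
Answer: -5488 + 686*sqrt(3) ≈ -4299.8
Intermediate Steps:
G(K, n) = -4 + sqrt(2 + n) (G(K, n) = -4 + sqrt(n + 2) = -4 + sqrt(2 + n))
((23 - 9)*(-4 + G(0, 1)))*(5 + 44) = ((23 - 9)*(-4 + (-4 + sqrt(2 + 1))))*(5 + 44) = (14*(-4 + (-4 + sqrt(3))))*49 = (14*(-8 + sqrt(3)))*49 = (-112 + 14*sqrt(3))*49 = -5488 + 686*sqrt(3)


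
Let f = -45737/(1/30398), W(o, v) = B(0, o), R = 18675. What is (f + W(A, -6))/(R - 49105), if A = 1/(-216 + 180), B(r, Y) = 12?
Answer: 695156657/15215 ≈ 45689.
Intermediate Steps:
A = -1/36 (A = 1/(-36) = -1/36 ≈ -0.027778)
W(o, v) = 12
f = -1390313326 (f = -45737/1/30398 = -45737*30398 = -1390313326)
(f + W(A, -6))/(R - 49105) = (-1390313326 + 12)/(18675 - 49105) = -1390313314/(-30430) = -1390313314*(-1/30430) = 695156657/15215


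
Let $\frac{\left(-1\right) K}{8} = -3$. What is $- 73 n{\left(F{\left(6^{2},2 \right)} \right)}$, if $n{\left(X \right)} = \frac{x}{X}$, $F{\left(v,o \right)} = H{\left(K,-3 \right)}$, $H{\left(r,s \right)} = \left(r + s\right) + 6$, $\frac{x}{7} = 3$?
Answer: $- \frac{511}{9} \approx -56.778$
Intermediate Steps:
$x = 21$ ($x = 7 \cdot 3 = 21$)
$K = 24$ ($K = \left(-8\right) \left(-3\right) = 24$)
$H{\left(r,s \right)} = 6 + r + s$
$F{\left(v,o \right)} = 27$ ($F{\left(v,o \right)} = 6 + 24 - 3 = 27$)
$n{\left(X \right)} = \frac{21}{X}$
$- 73 n{\left(F{\left(6^{2},2 \right)} \right)} = - 73 \cdot \frac{21}{27} = - 73 \cdot 21 \cdot \frac{1}{27} = \left(-73\right) \frac{7}{9} = - \frac{511}{9}$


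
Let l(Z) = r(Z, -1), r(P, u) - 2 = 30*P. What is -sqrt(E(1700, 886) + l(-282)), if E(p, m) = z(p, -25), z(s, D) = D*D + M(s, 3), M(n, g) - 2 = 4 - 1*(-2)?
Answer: -5*I*sqrt(313) ≈ -88.459*I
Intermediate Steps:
r(P, u) = 2 + 30*P
M(n, g) = 8 (M(n, g) = 2 + (4 - 1*(-2)) = 2 + (4 + 2) = 2 + 6 = 8)
z(s, D) = 8 + D**2 (z(s, D) = D*D + 8 = D**2 + 8 = 8 + D**2)
l(Z) = 2 + 30*Z
E(p, m) = 633 (E(p, m) = 8 + (-25)**2 = 8 + 625 = 633)
-sqrt(E(1700, 886) + l(-282)) = -sqrt(633 + (2 + 30*(-282))) = -sqrt(633 + (2 - 8460)) = -sqrt(633 - 8458) = -sqrt(-7825) = -5*I*sqrt(313)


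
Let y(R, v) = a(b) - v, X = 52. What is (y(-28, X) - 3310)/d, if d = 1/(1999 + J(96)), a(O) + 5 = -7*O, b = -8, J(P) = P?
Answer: -6936545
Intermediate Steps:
a(O) = -5 - 7*O
y(R, v) = 51 - v (y(R, v) = (-5 - 7*(-8)) - v = (-5 + 56) - v = 51 - v)
d = 1/2095 (d = 1/(1999 + 96) = 1/2095 ≈ 0.00047733)
(y(-28, X) - 3310)/d = ((51 - 1*52) - 3310)/(1/2095) = ((51 - 52) - 3310)*2095 = (-1 - 3310)*2095 = -3311*2095 = -6936545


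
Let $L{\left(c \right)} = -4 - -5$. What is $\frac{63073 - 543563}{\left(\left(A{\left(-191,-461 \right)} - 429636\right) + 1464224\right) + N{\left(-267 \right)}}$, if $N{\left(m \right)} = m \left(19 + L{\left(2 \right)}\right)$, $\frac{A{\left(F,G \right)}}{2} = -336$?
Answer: $- \frac{240245}{514288} \approx -0.46714$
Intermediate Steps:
$A{\left(F,G \right)} = -672$ ($A{\left(F,G \right)} = 2 \left(-336\right) = -672$)
$L{\left(c \right)} = 1$ ($L{\left(c \right)} = -4 + 5 = 1$)
$N{\left(m \right)} = 20 m$ ($N{\left(m \right)} = m \left(19 + 1\right) = m 20 = 20 m$)
$\frac{63073 - 543563}{\left(\left(A{\left(-191,-461 \right)} - 429636\right) + 1464224\right) + N{\left(-267 \right)}} = \frac{63073 - 543563}{\left(\left(-672 - 429636\right) + 1464224\right) + 20 \left(-267\right)} = - \frac{480490}{\left(-430308 + 1464224\right) - 5340} = - \frac{480490}{1033916 - 5340} = - \frac{480490}{1028576} = \left(-480490\right) \frac{1}{1028576} = - \frac{240245}{514288}$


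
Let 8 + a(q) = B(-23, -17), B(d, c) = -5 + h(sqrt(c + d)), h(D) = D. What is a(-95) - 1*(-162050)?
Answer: 162037 + 2*I*sqrt(10) ≈ 1.6204e+5 + 6.3246*I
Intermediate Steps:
B(d, c) = -5 + sqrt(c + d)
a(q) = -13 + 2*I*sqrt(10) (a(q) = -8 + (-5 + sqrt(-17 - 23)) = -8 + (-5 + sqrt(-40)) = -8 + (-5 + 2*I*sqrt(10)) = -13 + 2*I*sqrt(10))
a(-95) - 1*(-162050) = (-13 + 2*I*sqrt(10)) - 1*(-162050) = (-13 + 2*I*sqrt(10)) + 162050 = 162037 + 2*I*sqrt(10)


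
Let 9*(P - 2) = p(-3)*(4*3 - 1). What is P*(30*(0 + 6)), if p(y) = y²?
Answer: 2340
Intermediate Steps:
P = 13 (P = 2 + ((-3)²*(4*3 - 1))/9 = 2 + (9*(12 - 1))/9 = 2 + (9*11)/9 = 2 + (⅑)*99 = 2 + 11 = 13)
P*(30*(0 + 6)) = 13*(30*(0 + 6)) = 13*(30*6) = 13*180 = 2340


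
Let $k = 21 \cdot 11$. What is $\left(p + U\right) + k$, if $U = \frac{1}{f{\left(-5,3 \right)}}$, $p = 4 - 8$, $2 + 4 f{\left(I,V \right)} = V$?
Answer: $231$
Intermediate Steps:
$k = 231$
$f{\left(I,V \right)} = - \frac{1}{2} + \frac{V}{4}$
$p = -4$ ($p = 4 - 8 = -4$)
$U = 4$ ($U = \frac{1}{- \frac{1}{2} + \frac{1}{4} \cdot 3} = \frac{1}{- \frac{1}{2} + \frac{3}{4}} = \frac{1}{\frac{1}{4}} = 4$)
$\left(p + U\right) + k = \left(-4 + 4\right) + 231 = 0 + 231 = 231$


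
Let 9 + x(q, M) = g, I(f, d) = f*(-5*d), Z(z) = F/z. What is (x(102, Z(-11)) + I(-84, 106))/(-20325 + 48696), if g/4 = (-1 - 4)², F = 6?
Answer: 6373/4053 ≈ 1.5724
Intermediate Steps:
Z(z) = 6/z
I(f, d) = -5*d*f
g = 100 (g = 4*(-1 - 4)² = 4*(-5)² = 4*25 = 100)
x(q, M) = 91 (x(q, M) = -9 + 100 = 91)
(x(102, Z(-11)) + I(-84, 106))/(-20325 + 48696) = (91 - 5*106*(-84))/(-20325 + 48696) = (91 + 44520)/28371 = 44611*(1/28371) = 6373/4053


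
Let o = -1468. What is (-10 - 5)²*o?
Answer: -330300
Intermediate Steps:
(-10 - 5)²*o = (-10 - 5)²*(-1468) = (-15)²*(-1468) = 225*(-1468) = -330300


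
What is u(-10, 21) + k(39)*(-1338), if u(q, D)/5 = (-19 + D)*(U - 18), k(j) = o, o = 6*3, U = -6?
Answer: -24324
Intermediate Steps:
o = 18
k(j) = 18
u(q, D) = 2280 - 120*D (u(q, D) = 5*((-19 + D)*(-6 - 18)) = 5*((-19 + D)*(-24)) = 5*(456 - 24*D) = 2280 - 120*D)
u(-10, 21) + k(39)*(-1338) = (2280 - 120*21) + 18*(-1338) = (2280 - 2520) - 24084 = -240 - 24084 = -24324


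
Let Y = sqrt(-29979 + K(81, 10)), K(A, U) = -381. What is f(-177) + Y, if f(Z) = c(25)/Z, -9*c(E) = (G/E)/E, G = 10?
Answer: 2/199125 + 2*I*sqrt(7590) ≈ 1.0044e-5 + 174.24*I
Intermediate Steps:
c(E) = -10/(9*E**2) (c(E) = -10/E/(9*E) = -10/(9*E**2))
Y = 2*I*sqrt(7590) (Y = sqrt(-29979 - 381) = sqrt(-30360) = 2*I*sqrt(7590) ≈ 174.24*I)
f(Z) = -2/(1125*Z) (f(Z) = (-10/9/25**2)/Z = (-10/9*1/625)/Z = -2/(1125*Z))
f(-177) + Y = -2/1125/(-177) + 2*I*sqrt(7590) = -2/1125*(-1/177) + 2*I*sqrt(7590) = 2/199125 + 2*I*sqrt(7590)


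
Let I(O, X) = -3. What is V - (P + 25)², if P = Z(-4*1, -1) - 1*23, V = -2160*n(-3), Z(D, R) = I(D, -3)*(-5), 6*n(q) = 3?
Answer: -1369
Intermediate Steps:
n(q) = ½ (n(q) = (⅙)*3 = ½)
Z(D, R) = 15 (Z(D, R) = -3*(-5) = 15)
V = -1080 (V = -2160*½ = -1080)
P = -8 (P = 15 - 1*23 = 15 - 23 = -8)
V - (P + 25)² = -1080 - (-8 + 25)² = -1080 - 1*17² = -1080 - 1*289 = -1080 - 289 = -1369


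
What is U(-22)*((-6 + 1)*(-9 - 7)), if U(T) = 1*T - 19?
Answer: -3280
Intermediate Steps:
U(T) = -19 + T (U(T) = T - 19 = -19 + T)
U(-22)*((-6 + 1)*(-9 - 7)) = (-19 - 22)*((-6 + 1)*(-9 - 7)) = -(-205)*(-16) = -41*80 = -3280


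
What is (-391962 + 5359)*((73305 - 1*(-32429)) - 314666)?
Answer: 80773737996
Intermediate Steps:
(-391962 + 5359)*((73305 - 1*(-32429)) - 314666) = -386603*((73305 + 32429) - 314666) = -386603*(105734 - 314666) = -386603*(-208932) = 80773737996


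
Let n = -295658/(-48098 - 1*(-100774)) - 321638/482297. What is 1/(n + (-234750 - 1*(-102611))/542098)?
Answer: -1721532268393457/11230256470249410 ≈ -0.15329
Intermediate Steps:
n = -79768784857/12702738386 (n = -295658/(-48098 + 100774) - 321638*1/482297 = -295658/52676 - 321638/482297 = -295658*1/52676 - 321638/482297 = -147829/26338 - 321638/482297 = -79768784857/12702738386 ≈ -6.2797)
1/(n + (-234750 - 1*(-102611))/542098) = 1/(-79768784857/12702738386 + (-234750 - 1*(-102611))/542098) = 1/(-79768784857/12702738386 + (-234750 + 102611)*(1/542098)) = 1/(-79768784857/12702738386 - 132139*1/542098) = 1/(-79768784857/12702738386 - 132139/542098) = 1/(-11230256470249410/1721532268393457) = -1721532268393457/11230256470249410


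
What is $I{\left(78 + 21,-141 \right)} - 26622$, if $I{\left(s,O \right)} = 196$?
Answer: $-26426$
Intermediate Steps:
$I{\left(78 + 21,-141 \right)} - 26622 = 196 - 26622 = -26426$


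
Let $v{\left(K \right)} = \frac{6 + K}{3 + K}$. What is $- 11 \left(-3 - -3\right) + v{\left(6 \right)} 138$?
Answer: $184$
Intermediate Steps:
$v{\left(K \right)} = \frac{6 + K}{3 + K}$
$- 11 \left(-3 - -3\right) + v{\left(6 \right)} 138 = - 11 \left(-3 - -3\right) + \frac{6 + 6}{3 + 6} \cdot 138 = - 11 \left(-3 + 3\right) + \frac{1}{9} \cdot 12 \cdot 138 = \left(-11\right) 0 + \frac{1}{9} \cdot 12 \cdot 138 = 0 + \frac{4}{3} \cdot 138 = 0 + 184 = 184$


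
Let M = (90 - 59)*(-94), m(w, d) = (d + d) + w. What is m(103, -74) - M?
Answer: 2869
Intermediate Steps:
m(w, d) = w + 2*d (m(w, d) = 2*d + w = w + 2*d)
M = -2914 (M = 31*(-94) = -2914)
m(103, -74) - M = (103 + 2*(-74)) - 1*(-2914) = (103 - 148) + 2914 = -45 + 2914 = 2869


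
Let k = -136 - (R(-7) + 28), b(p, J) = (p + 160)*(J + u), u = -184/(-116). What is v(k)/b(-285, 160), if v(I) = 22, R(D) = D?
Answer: -29/26625 ≈ -0.0010892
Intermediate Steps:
u = 46/29 (u = -184*(-1/116) = 46/29 ≈ 1.5862)
b(p, J) = (160 + p)*(46/29 + J) (b(p, J) = (p + 160)*(J + 46/29) = (160 + p)*(46/29 + J))
k = -157 (k = -136 - (-7 + 28) = -136 - 1*21 = -136 - 21 = -157)
v(k)/b(-285, 160) = 22/(7360/29 + 160*160 + (46/29)*(-285) + 160*(-285)) = 22/(7360/29 + 25600 - 13110/29 - 45600) = 22/(-585750/29) = 22*(-29/585750) = -29/26625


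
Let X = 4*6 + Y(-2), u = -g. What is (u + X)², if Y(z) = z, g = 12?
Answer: 100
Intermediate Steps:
u = -12 (u = -1*12 = -12)
X = 22 (X = 4*6 - 2 = 24 - 2 = 22)
(u + X)² = (-12 + 22)² = 10² = 100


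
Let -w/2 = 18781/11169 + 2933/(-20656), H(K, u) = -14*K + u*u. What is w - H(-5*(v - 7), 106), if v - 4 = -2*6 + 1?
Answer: -1183419980251/115353432 ≈ -10259.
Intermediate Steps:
v = -7 (v = 4 + (-2*6 + 1) = 4 + (-12 + 1) = 4 - 11 = -7)
H(K, u) = u² - 14*K (H(K, u) = -14*K + u² = u² - 14*K)
w = -355181659/115353432 (w = -2*(18781/11169 + 2933/(-20656)) = -2*(18781*(1/11169) + 2933*(-1/20656)) = -2*(18781/11169 - 2933/20656) = -2*355181659/230706864 = -355181659/115353432 ≈ -3.0791)
w - H(-5*(v - 7), 106) = -355181659/115353432 - (106² - (-70)*(-7 - 7)) = -355181659/115353432 - (11236 - (-70)*(-14)) = -355181659/115353432 - (11236 - 14*70) = -355181659/115353432 - (11236 - 980) = -355181659/115353432 - 1*10256 = -355181659/115353432 - 10256 = -1183419980251/115353432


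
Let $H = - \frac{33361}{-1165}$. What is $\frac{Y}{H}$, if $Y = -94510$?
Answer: $- \frac{110104150}{33361} \approx -3300.4$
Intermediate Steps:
$H = \frac{33361}{1165}$ ($H = \left(-33361\right) \left(- \frac{1}{1165}\right) = \frac{33361}{1165} \approx 28.636$)
$\frac{Y}{H} = - \frac{94510}{\frac{33361}{1165}} = \left(-94510\right) \frac{1165}{33361} = - \frac{110104150}{33361}$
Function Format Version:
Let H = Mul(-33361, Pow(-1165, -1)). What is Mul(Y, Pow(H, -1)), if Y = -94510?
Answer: Rational(-110104150, 33361) ≈ -3300.4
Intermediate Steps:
H = Rational(33361, 1165) (H = Mul(-33361, Rational(-1, 1165)) = Rational(33361, 1165) ≈ 28.636)
Mul(Y, Pow(H, -1)) = Mul(-94510, Pow(Rational(33361, 1165), -1)) = Mul(-94510, Rational(1165, 33361)) = Rational(-110104150, 33361)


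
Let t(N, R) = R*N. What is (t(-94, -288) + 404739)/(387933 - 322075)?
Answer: 431811/65858 ≈ 6.5567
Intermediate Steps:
t(N, R) = N*R
(t(-94, -288) + 404739)/(387933 - 322075) = (-94*(-288) + 404739)/(387933 - 322075) = (27072 + 404739)/65858 = 431811*(1/65858) = 431811/65858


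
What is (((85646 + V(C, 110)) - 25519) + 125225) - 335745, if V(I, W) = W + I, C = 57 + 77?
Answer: -150149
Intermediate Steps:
C = 134
V(I, W) = I + W
(((85646 + V(C, 110)) - 25519) + 125225) - 335745 = (((85646 + (134 + 110)) - 25519) + 125225) - 335745 = (((85646 + 244) - 25519) + 125225) - 335745 = ((85890 - 25519) + 125225) - 335745 = (60371 + 125225) - 335745 = 185596 - 335745 = -150149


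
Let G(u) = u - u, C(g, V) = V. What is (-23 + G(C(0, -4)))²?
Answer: 529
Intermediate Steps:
G(u) = 0
(-23 + G(C(0, -4)))² = (-23 + 0)² = (-23)² = 529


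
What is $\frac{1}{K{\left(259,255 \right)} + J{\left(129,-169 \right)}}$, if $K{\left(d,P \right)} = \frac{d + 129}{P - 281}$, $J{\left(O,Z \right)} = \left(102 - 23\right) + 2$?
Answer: $\frac{13}{859} \approx 0.015134$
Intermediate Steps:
$J{\left(O,Z \right)} = 81$ ($J{\left(O,Z \right)} = 79 + 2 = 81$)
$K{\left(d,P \right)} = \frac{129 + d}{-281 + P}$
$\frac{1}{K{\left(259,255 \right)} + J{\left(129,-169 \right)}} = \frac{1}{\frac{129 + 259}{-281 + 255} + 81} = \frac{1}{\frac{1}{-26} \cdot 388 + 81} = \frac{1}{\left(- \frac{1}{26}\right) 388 + 81} = \frac{1}{- \frac{194}{13} + 81} = \frac{1}{\frac{859}{13}} = \frac{13}{859}$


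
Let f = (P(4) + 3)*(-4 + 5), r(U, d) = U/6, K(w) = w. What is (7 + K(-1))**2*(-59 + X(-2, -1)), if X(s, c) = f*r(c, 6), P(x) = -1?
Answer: -2136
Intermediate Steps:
r(U, d) = U/6 (r(U, d) = U*(1/6) = U/6)
f = 2 (f = (-1 + 3)*(-4 + 5) = 2*1 = 2)
X(s, c) = c/3 (X(s, c) = 2*(c/6) = c/3)
(7 + K(-1))**2*(-59 + X(-2, -1)) = (7 - 1)**2*(-59 + (1/3)*(-1)) = 6**2*(-59 - 1/3) = 36*(-178/3) = -2136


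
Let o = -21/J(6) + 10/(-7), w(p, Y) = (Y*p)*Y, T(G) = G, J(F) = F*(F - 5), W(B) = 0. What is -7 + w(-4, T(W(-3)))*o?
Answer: -7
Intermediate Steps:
J(F) = F*(-5 + F)
w(p, Y) = p*Y**2
o = -69/14 (o = -21*1/(6*(-5 + 6)) + 10/(-7) = -21/(6*1) + 10*(-1/7) = -21/6 - 10/7 = -21*1/6 - 10/7 = -7/2 - 10/7 = -69/14 ≈ -4.9286)
-7 + w(-4, T(W(-3)))*o = -7 - 4*0**2*(-69/14) = -7 - 4*0*(-69/14) = -7 + 0*(-69/14) = -7 + 0 = -7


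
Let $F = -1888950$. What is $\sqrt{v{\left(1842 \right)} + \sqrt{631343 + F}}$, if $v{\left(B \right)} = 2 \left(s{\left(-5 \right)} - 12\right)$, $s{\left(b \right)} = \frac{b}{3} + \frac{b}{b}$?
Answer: $\frac{\sqrt{-228 + 9 i \sqrt{1257607}}}{3} \approx 23.413 + 23.948 i$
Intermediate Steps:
$s{\left(b \right)} = 1 + \frac{b}{3}$ ($s{\left(b \right)} = b \frac{1}{3} + 1 = \frac{b}{3} + 1 = 1 + \frac{b}{3}$)
$v{\left(B \right)} = - \frac{76}{3}$ ($v{\left(B \right)} = 2 \left(\left(1 + \frac{1}{3} \left(-5\right)\right) - 12\right) = 2 \left(\left(1 - \frac{5}{3}\right) - 12\right) = 2 \left(- \frac{2}{3} - 12\right) = 2 \left(- \frac{38}{3}\right) = - \frac{76}{3}$)
$\sqrt{v{\left(1842 \right)} + \sqrt{631343 + F}} = \sqrt{- \frac{76}{3} + \sqrt{631343 - 1888950}} = \sqrt{- \frac{76}{3} + \sqrt{-1257607}} = \sqrt{- \frac{76}{3} + i \sqrt{1257607}}$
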